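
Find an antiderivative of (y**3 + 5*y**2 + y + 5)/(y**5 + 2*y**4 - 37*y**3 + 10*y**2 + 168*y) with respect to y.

Factor the denominator: y*(y - 4)*(y - 3)*(y + 2)*(y + 7).
Partial-fraction decomposition: -2/(77*(y + 7)) - 1/(20*(y + 2)) - 8/(15*(y - 3)) + 51/(88*(y - 4)) + 5/(168*y).
Integrate each term: A/(y−a) contributes A·log|y−a|.

5*log(y)/168 + 51*log(y - 4)/88 - 8*log(y - 3)/15 - log(y + 2)/20 - 2*log(y + 7)/77 + C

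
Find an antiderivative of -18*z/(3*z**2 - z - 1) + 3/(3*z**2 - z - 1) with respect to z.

-3*log(3*z**2 - z - 1) + C

Let u = 3*z**2 - z - 1, so du = (6*z - 1) dz.
Rewriting, the integral becomes -3·∫ 1/u du = -3·log(u).
Substituting back, u = 3*z**2 - z - 1.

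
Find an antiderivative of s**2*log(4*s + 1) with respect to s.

Use integration by parts with u = log(4*s + 1), dv = s**2 ds.
Then du = 4/(4*s + 1) ds and v = s**3/3.

s**3*log(4*s + 1)/3 - s**3/9 + s**2/24 - s/48 + log(4*s + 1)/192 + C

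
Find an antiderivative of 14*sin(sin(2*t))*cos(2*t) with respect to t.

-7*cos(sin(2*t)) + C

Let u = sin(2*t), so du = (2*cos(2*t)) dt.
Rewriting, the integral becomes 7·∫ sin(u) du = 7·-cos(u).
Substituting back, u = sin(2*t).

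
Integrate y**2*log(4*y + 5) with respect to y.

y**3*log(4*y + 5)/3 - y**3/9 + 5*y**2/24 - 25*y/48 + 125*log(4*y + 5)/192 + C

Use integration by parts with u = log(4*y + 5), dv = y**2 dy.
Then du = 4/(4*y + 5) dy and v = y**3/3.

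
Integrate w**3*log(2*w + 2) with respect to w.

w**4*log(2*w + 2)/4 - w**4/16 + w**3/12 - w**2/8 + w/4 - log(w + 1)/4 + C

Use integration by parts with u = log(2*w + 2), dv = w**3 dw.
Then du = 2/(2*w + 2) dw and v = w**4/4.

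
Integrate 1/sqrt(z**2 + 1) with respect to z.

Substitute z = tan(θ), so dz = sec(θ)^2 dθ and the radical becomes sqrt(z**2 + 1) = sec(θ) by the Pythagorean identity.
Integrate the resulting trig expression in θ, then back-substitute tan(θ) = z, sec(θ) = sqrt(z**2 + 1) (absorbing any constant into C).

log(z + sqrt(z**2 + 1)) + C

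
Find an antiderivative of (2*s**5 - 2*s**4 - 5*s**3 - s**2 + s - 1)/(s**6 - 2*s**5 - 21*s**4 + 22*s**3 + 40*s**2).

Factor the denominator: s**2*(s - 5)*(s - 2)*(s + 1)*(s + 4).
Partial-fraction decomposition: 2261/(2592*(s + 4)) - 1/(27*(s + 1)) + 11/(216*(s - 2)) + 2177/(2025*(s - 5)) + 31/(800*s) - 1/(40*s**2).
Integrate each term; A/(s−a) gives A·log|s−a|; A/(s−a)² gives −A/(s−a).

31*log(s)/800 + 2177*log(s - 5)/2025 + 11*log(s - 2)/216 - log(s + 1)/27 + 2261*log(s + 4)/2592 + 1/(40*s) + C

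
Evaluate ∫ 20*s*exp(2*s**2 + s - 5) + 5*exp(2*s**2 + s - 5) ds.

5*exp(2*s**2 + s - 5) + C

Let u = 2*s**2 + s - 5, so du = (4*s + 1) ds.
Rewriting, the integral becomes 5·∫ e^u du = 5·e^u.
Substituting back, u = 2*s**2 + s - 5.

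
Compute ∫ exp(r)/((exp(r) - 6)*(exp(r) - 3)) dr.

log(exp(r) - 6)/3 - log(exp(r) - 3)/3 + C

Let u = e^r, du = e^r dr.
The integral becomes ∫ du/((u-6)(u-3)); decompose into partial fractions.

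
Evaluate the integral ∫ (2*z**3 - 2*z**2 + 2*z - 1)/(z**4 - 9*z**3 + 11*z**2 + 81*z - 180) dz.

209*log(z - 5)/16 - 103*log(z - 4)/7 + 41*log(z - 3)/12 + 79*log(z + 3)/336 + C

Factor the denominator: (z - 5)*(z - 4)*(z - 3)*(z + 3).
Partial-fraction decomposition: 79/(336*(z + 3)) + 41/(12*(z - 3)) - 103/(7*(z - 4)) + 209/(16*(z - 5)).
Integrate each term: A/(z−a) contributes A·log|z−a|.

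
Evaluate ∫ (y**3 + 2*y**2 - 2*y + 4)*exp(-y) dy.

(-y**3 - 5*y**2 - 8*y - 12)*exp(-y) + C

Use integration by parts with u = y**3 + 2*y**2 - 2*y + 4, dv = exp(-y) dy, so v = -exp(-y).
Apply parts 3 times (tabular method): alternate signs, differentiate u down to 0, integrate dv up.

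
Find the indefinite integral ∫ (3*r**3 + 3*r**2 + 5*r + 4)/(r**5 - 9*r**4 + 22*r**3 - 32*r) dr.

-log(r)/8 - 389*log(r - 4)/200 + 25*log(r - 2)/12 - log(r + 1)/75 - 33/(5*r - 20) + C

Factor the denominator: r*(r - 4)**2*(r - 2)*(r + 1).
Partial-fraction decomposition: -1/(75*(r + 1)) + 25/(12*(r - 2)) - 389/(200*(r - 4)) + 33/(5*(r - 4)**2) - 1/(8*r).
Integrate each term; A/(r−a) gives A·log|r−a|; A/(r−a)² gives −A/(r−a).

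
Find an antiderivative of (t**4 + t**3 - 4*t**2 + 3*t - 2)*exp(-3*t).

(-27*t**4 - 63*t**3 + 45*t**2 - 51*t + 37)*exp(-3*t)/81 + C

Use integration by parts with u = t**4 + t**3 - 4*t**2 + 3*t - 2, dv = exp(-3*t) dt, so v = -exp(-3*t)/3.
Apply parts 4 times (tabular method): alternate signs, differentiate u down to 0, integrate dv up.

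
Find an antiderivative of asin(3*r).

r*asin(3*r) + sqrt(-9*r**2 + 1)/3 + C

Use integration by parts with u = arcsin(3*r), dv = dr.
Then du = 3/sqrt(-9*r**2 + 1) dr.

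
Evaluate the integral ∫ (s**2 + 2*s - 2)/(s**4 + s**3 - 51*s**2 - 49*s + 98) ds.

Factor the denominator: (s - 7)*(s - 1)*(s + 2)*(s + 7).
Partial-fraction decomposition: -33/(560*(s + 7)) - 2/(135*(s + 2)) - 1/(144*(s - 1)) + 61/(756*(s - 7)).
Integrate each term: A/(s−a) contributes A·log|s−a|.

61*log(s - 7)/756 - log(s - 1)/144 - 2*log(s + 2)/135 - 33*log(s + 7)/560 + C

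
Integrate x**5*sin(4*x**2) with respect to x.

-x**4*cos(4*x**2)/8 + x**2*sin(4*x**2)/16 + cos(4*x**2)/64 + C

Let u = x², du = 2x dx; rewrite as (1/2)∫ u^2·sin(4u) du.
Now integrate by parts 2 times.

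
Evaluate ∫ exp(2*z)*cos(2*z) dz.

exp(2*z)*sin(2*z)/4 + exp(2*z)*cos(2*z)/4 + C

Let I denote the integral. Integrate by parts with u = cos(2*z), dv = exp(2*z) dz, so v = exp(2*z)/2: I = exp(2*z)*cos(2*z)/2 + ∫ exp(2*z)*sin(2*z) dz.
Apply parts again with u = sin(2*z), dv = exp(2*z) dz: ∫ exp(2*z)*sin(2*z) dz = exp(2*z)*sin(2*z)/2 − I. Substituting back brings back I: I = exp(2*z)*sin(2*z)/2 + exp(2*z)*cos(2*z)/2 − I.
Solving for I: (1 + 1)·I equals the remaining terms, so I = (1/2)·(exp(2*z)*sin(2*z)/2 + exp(2*z)*cos(2*z)/2).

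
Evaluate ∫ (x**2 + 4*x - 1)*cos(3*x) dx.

Use integration by parts with u = x**2 + 4*x - 1, dv = cos(3*x) dx, so v = sin(3*x)/3.
Apply parts 2 times (tabular method): alternate signs, differentiate u down to 0, integrate dv up.

x**2*sin(3*x)/3 + 4*x*sin(3*x)/3 + 2*x*cos(3*x)/9 - 11*sin(3*x)/27 + 4*cos(3*x)/9 + C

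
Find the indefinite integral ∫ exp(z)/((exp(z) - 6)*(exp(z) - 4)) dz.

log(exp(z) - 6)/2 - log(exp(z) - 4)/2 + C

Let u = e^z, du = e^z dz.
The integral becomes ∫ du/((u-6)(u-4)); decompose into partial fractions.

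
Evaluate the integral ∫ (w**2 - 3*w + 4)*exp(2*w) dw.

Use integration by parts with u = w**2 - 3*w + 4, dv = exp(2*w) dw, so v = exp(2*w)/2.
Apply parts 2 times (tabular method): alternate signs, differentiate u down to 0, integrate dv up.

(w**2 - 4*w + 6)*exp(2*w)/2 + C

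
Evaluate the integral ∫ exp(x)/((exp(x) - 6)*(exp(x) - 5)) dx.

log(exp(x) - 6) - log(exp(x) - 5) + C

Let u = e^x, du = e^x dx.
The integral becomes ∫ du/((u-6)(u-5)); decompose into partial fractions.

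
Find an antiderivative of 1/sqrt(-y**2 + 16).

asin(y/4) + C

Substitute y = 4·sin(θ), so dy = 4·cos(θ) dθ and the radical becomes sqrt(-y**2 + 16) = 4·cos(θ) by the Pythagorean identity.
Integrate the resulting trig expression in θ, then back-substitute θ = asin(y/4), sin(θ) = y/4, cos(θ) = sqrt(-y**2 + 16)/4 (absorbing any constant into C).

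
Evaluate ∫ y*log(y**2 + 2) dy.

Let u = y**2 + 2, so du = (2*y) dy.
The integral becomes (1/2)·∫ log(u) du; integrate by parts with u′=log(u), dv′=du.

y**2*log(y**2 + 2)/2 - y**2/2 + log(y**2 + 2) + C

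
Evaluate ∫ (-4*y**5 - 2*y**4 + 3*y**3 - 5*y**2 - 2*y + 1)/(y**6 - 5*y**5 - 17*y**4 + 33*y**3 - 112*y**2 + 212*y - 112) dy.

-23753*log(y - 7)/6996 + 271*log(y - 1)/1500 - 3321*log(y + 4)/5500 - 4813*log(y**2 + 4)/53000 - 2946*atan(y/2)/6625 - 3/(50*y - 50) + C

Factor the denominator: (y - 7)*(y - 1)**2*(y + 4)*(y**2 + 4).
Partial-fraction decomposition: -(4813*y + 23568)/(26500*(y**2 + 4)) - 3321/(5500*(y + 4)) + 271/(1500*(y - 1)) + 3/(50*(y - 1)**2) - 23753/(6996*(y - 7)).
Integrate each term; A/(y−a) gives A·log|y−a|; the (By+D)/(y²+p²) term gives a log and an atan.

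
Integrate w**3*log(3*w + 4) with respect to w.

Use integration by parts with u = log(3*w + 4), dv = w**3 dw.
Then du = 3/(3*w + 4) dw and v = w**4/4.

w**4*log(3*w + 4)/4 - w**4/16 + w**3/9 - 2*w**2/9 + 16*w/27 - 64*log(3*w + 4)/81 + C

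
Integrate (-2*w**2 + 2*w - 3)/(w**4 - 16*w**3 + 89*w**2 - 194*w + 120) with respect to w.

-63*log(w - 6)/10 + 43*log(w - 5)/4 - 9*log(w - 4)/2 + log(w - 1)/20 + C

Factor the denominator: (w - 6)*(w - 5)*(w - 4)*(w - 1).
Partial-fraction decomposition: 1/(20*(w - 1)) - 9/(2*(w - 4)) + 43/(4*(w - 5)) - 63/(10*(w - 6)).
Integrate each term: A/(w−a) contributes A·log|w−a|.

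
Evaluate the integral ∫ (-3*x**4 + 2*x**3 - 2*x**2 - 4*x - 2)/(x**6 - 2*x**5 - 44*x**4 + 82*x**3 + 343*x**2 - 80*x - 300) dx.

Factor the denominator: (x - 5)**2*(x - 1)*(x + 1)*(x + 2)*(x + 6).
Partial-fraction decomposition: 437/(1694*(x + 6)) - 11/(98*(x + 2)) + 1/(72*(x + 1)) - 3/(224*(x - 1)) - 249679/(1707552*(x - 5)) - 1697/(1848*(x - 5)**2).
Integrate each term; A/(x−a) gives A·log|x−a|; A/(x−a)² gives −A/(x−a).

-249679*log(x - 5)/1707552 - 3*log(x - 1)/224 + log(x + 1)/72 - 11*log(x + 2)/98 + 437*log(x + 6)/1694 + 1697/(1848*x - 9240) + C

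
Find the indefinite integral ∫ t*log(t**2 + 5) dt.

t**2*log(t**2 + 5)/2 - t**2/2 + 5*log(t**2 + 5)/2 + C

Let u = t**2 + 5, so du = (2*t) dt.
The integral becomes (1/2)·∫ log(u) du; integrate by parts with u′=log(u), dv′=du.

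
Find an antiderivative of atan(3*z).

z*atan(3*z) - log(9*z**2 + 1)/6 + C

Use integration by parts with u = arctan(3*z), dv = dz.
Then du = 3/(9*z**2 + 1) dz.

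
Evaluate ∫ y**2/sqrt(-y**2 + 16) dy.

-y*sqrt(-y**2 + 16)/2 + 8*asin(y/4) + C

Substitute y = 4·sin(θ), so dy = 4·cos(θ) dθ and the radical becomes sqrt(-y**2 + 16) = 4·cos(θ) by the Pythagorean identity.
Integrate the resulting trig expression in θ, then back-substitute θ = asin(y/4), sin(θ) = y/4, cos(θ) = sqrt(-y**2 + 16)/4 (absorbing any constant into C).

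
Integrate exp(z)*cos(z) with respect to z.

exp(z)*sin(z)/2 + exp(z)*cos(z)/2 + C

Let I denote the integral. Integrate by parts with u = cos(z), dv = exp(z) dz, so v = exp(z): I = exp(z)*cos(z) + ∫ exp(z)*sin(z) dz.
Apply parts again with u = sin(z), dv = exp(z) dz: ∫ exp(z)*sin(z) dz = exp(z)*sin(z) − I. Substituting back brings back I: I = exp(z)*sin(z) + exp(z)*cos(z) − I.
Solving for I: (1 + 1)·I equals the remaining terms, so I = (1/2)·(exp(z)*sin(z) + exp(z)*cos(z)).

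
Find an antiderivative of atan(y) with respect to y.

y*atan(y) - log(y**2 + 1)/2 + C

Use integration by parts with u = arctan(y), dv = dy.
Then du = 1/(y**2 + 1) dy.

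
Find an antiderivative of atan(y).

Use integration by parts with u = arctan(y), dv = dy.
Then du = 1/(y**2 + 1) dy.

y*atan(y) - log(y**2 + 1)/2 + C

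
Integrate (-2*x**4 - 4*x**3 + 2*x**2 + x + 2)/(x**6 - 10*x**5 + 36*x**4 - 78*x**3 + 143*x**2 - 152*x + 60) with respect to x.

Factor the denominator: (x - 5)*(x - 3)*(x - 1)**2*(x**2 + 4).
Partial-fraction decomposition: -(121*x - 294)/(725*(x**2 + 4)) - 307/(800*(x - 1)) - 1/(40*(x - 1)**2) + 19/(8*(x - 3)) - 1693/(928*(x - 5)).
Integrate each term; A/(x−a) gives A·log|x−a|; the (Bx+D)/(x²+p²) term gives a log and an atan.

-1693*log(x - 5)/928 + 19*log(x - 3)/8 - 307*log(x - 1)/800 - 121*log(x**2 + 4)/1450 + 147*atan(x/2)/725 + 1/(40*x - 40) + C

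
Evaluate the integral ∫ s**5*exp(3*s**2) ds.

Let u = s², du = 2s ds; rewrite as (1/2)∫ u^2·exp(3u) du.
Now integrate by parts 2 times.

(9*s**4 - 6*s**2 + 2)*exp(3*s**2)/54 + C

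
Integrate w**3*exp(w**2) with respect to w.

Let u = w², du = 2w dw; rewrite as (1/2)∫ u^1·exp(1u) du.
Now integrate by parts 1 time.

(w**2 - 1)*exp(w**2)/2 + C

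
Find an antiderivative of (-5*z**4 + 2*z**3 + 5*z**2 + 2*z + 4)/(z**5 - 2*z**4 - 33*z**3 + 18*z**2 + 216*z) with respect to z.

log(z)/54 - 1463*log(z - 6)/405 + 148*log(z - 3)/189 + 208*log(z + 3)/81 - 333*log(z + 4)/70 + C

Factor the denominator: z*(z - 6)*(z - 3)*(z + 3)*(z + 4).
Partial-fraction decomposition: -333/(70*(z + 4)) + 208/(81*(z + 3)) + 148/(189*(z - 3)) - 1463/(405*(z - 6)) + 1/(54*z).
Integrate each term: A/(z−a) contributes A·log|z−a|.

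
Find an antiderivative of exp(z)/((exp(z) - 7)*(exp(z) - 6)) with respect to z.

log(exp(z) - 7) - log(exp(z) - 6) + C

Let u = e^z, du = e^z dz.
The integral becomes ∫ du/((u-6)(u-7)); decompose into partial fractions.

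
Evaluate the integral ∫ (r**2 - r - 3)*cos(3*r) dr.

Use integration by parts with u = r**2 - r - 3, dv = cos(3*r) dr, so v = sin(3*r)/3.
Apply parts 2 times (tabular method): alternate signs, differentiate u down to 0, integrate dv up.

r**2*sin(3*r)/3 - r*sin(3*r)/3 + 2*r*cos(3*r)/9 - 29*sin(3*r)/27 - cos(3*r)/9 + C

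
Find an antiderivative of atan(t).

Use integration by parts with u = arctan(t), dv = dt.
Then du = 1/(t**2 + 1) dt.

t*atan(t) - log(t**2 + 1)/2 + C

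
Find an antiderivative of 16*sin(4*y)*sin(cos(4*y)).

Let u = cos(4*y), so du = (-4*sin(4*y)) dy.
Rewriting, the integral becomes -4·∫ sin(u) du = -4·-cos(u).
Substituting back, u = cos(4*y).

4*cos(cos(4*y)) + C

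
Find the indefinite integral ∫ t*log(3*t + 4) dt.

Use integration by parts with u = log(3*t + 4), dv = t dt.
Then du = 3/(3*t + 4) dt and v = t**2/2.

t**2*log(3*t + 4)/2 - t**2/4 + 2*t/3 - 8*log(3*t + 4)/9 + C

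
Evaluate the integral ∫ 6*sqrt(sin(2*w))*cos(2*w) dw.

Let u = sin(2*w), so du = (2*cos(2*w)) dw.
Rewriting, the integral becomes 3·∫ √u du = 3·(2/3)u^(3/2).
Substituting back, u = sin(2*w).

2*sin(2*w)**(3/2) + C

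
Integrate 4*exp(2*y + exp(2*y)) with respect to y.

2*exp(exp(2*y)) + C

Let u = exp(2*y), so du = (2*exp(2*y)) dy.
Rewriting, the integral becomes 2·∫ e^u du = 2·e^u.
Substituting back, u = exp(2*y).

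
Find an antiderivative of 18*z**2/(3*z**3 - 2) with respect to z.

2*log(3*z**3 - 2) + C

Let u = 3*z**3 - 2, so du = (9*z**2) dz.
Rewriting, the integral becomes 2·∫ 1/u du = 2·log(u).
Substituting back, u = 3*z**3 - 2.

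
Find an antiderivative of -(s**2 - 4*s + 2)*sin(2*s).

Use integration by parts with u = s**2 - 4*s + 2, dv = -sin(2*s) ds, so v = cos(2*s)/2.
Apply parts 2 times (tabular method): alternate signs, differentiate u down to 0, integrate dv up.

s**2*cos(2*s)/2 - s*sin(2*s)/2 - 2*s*cos(2*s) + sin(2*s) + 3*cos(2*s)/4 + C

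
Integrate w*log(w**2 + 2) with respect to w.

w**2*log(w**2 + 2)/2 - w**2/2 + log(w**2 + 2) + C

Let u = w**2 + 2, so du = (2*w) dw.
The integral becomes (1/2)·∫ log(u) du; integrate by parts with u′=log(u), dv′=du.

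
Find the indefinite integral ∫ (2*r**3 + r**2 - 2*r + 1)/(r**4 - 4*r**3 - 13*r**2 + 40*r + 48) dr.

1926*log(r - 4)/1225 + log(r + 1)/25 + 19*log(r + 3)/49 - 137/(35*r - 140) + C

Factor the denominator: (r - 4)**2*(r + 1)*(r + 3).
Partial-fraction decomposition: 19/(49*(r + 3)) + 1/(25*(r + 1)) + 1926/(1225*(r - 4)) + 137/(35*(r - 4)**2).
Integrate each term; A/(r−a) gives A·log|r−a|; A/(r−a)² gives −A/(r−a).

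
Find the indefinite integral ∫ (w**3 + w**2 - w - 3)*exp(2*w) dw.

Use integration by parts with u = w**3 + w**2 - w - 3, dv = exp(2*w) dw, so v = exp(2*w)/2.
Apply parts 3 times (tabular method): alternate signs, differentiate u down to 0, integrate dv up.

(4*w**3 - 2*w**2 - 2*w - 11)*exp(2*w)/8 + C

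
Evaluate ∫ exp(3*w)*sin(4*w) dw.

3*exp(3*w)*sin(4*w)/25 - 4*exp(3*w)*cos(4*w)/25 + C

Let I denote the integral. Integrate by parts with u = sin(4*w), dv = exp(3*w) dw, so v = exp(3*w)/3: I = exp(3*w)*sin(4*w)/3 − (4/3)·∫ exp(3*w)*cos(4*w) dw.
Apply parts again with u = cos(4*w), dv = exp(3*w) dw: ∫ exp(3*w)*cos(4*w) dw = exp(3*w)*cos(4*w)/3 + (4/3)·I. Substituting back brings back I: I = exp(3*w)*sin(4*w)/3 - 4*exp(3*w)*cos(4*w)/9 − (16/9)·I.
Solving for I: (1 + 16/9)·I equals the remaining terms, so I = (9/25)·(exp(3*w)*sin(4*w)/3 - 4*exp(3*w)*cos(4*w)/9).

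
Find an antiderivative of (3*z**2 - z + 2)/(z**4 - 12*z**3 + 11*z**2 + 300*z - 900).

-863*log(z - 6)/121 + 36*log(z - 5)/5 - 41*log(z + 5)/605 - 104/(11*z - 66) + C

Factor the denominator: (z - 6)**2*(z - 5)*(z + 5).
Partial-fraction decomposition: -41/(605*(z + 5)) + 36/(5*(z - 5)) - 863/(121*(z - 6)) + 104/(11*(z - 6)**2).
Integrate each term; A/(z−a) gives A·log|z−a|; A/(z−a)² gives −A/(z−a).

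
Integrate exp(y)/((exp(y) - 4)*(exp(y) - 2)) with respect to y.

log(exp(y) - 4)/2 - log(exp(y) - 2)/2 + C

Let u = e^y, du = e^y dy.
The integral becomes ∫ du/((u-2)(u-4)); decompose into partial fractions.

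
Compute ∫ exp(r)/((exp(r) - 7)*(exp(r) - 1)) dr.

log(exp(r) - 7)/6 - log(exp(r) - 1)/6 + C

Let u = e^r, du = e^r dr.
The integral becomes ∫ du/((u-1)(u-7)); decompose into partial fractions.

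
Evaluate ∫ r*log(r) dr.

Use integration by parts with u = log(r), dv = r dr.
Then du = 1/r dr and v = r**2/2.

r**2*log(r)/2 - r**2/4 + C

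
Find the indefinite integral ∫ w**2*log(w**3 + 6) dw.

w**3*log(w**3 + 6)/3 - w**3/3 + 2*log(w**3 + 6) + C

Let u = w**3 + 6, so du = (3*w**2) dw.
The integral becomes (1/3)·∫ log(u) du; integrate by parts with u′=log(u), dv′=du.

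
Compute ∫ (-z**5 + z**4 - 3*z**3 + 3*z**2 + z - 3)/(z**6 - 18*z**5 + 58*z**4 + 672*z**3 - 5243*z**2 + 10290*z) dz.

-log(z)/3430 + 106191*log(z - 7)/1372 - 2339*log(z - 6)/26 + 1399*log(z - 5)/120 - 10187*log(z + 7)/107016 + 3821/(49*z - 343) + C

Factor the denominator: z*(z - 7)**2*(z - 6)*(z - 5)*(z + 7).
Partial-fraction decomposition: -10187/(107016*(z + 7)) + 1399/(120*(z - 5)) - 2339/(26*(z - 6)) + 106191/(1372*(z - 7)) - 3821/(49*(z - 7)**2) - 1/(3430*z).
Integrate each term; A/(z−a) gives A·log|z−a|; A/(z−a)² gives −A/(z−a).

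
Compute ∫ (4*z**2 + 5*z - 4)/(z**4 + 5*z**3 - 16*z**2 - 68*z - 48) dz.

4*log(z - 4)/15 + log(z + 1)/5 + log(z + 2)/12 - 11*log(z + 6)/20 + C

Factor the denominator: (z - 4)*(z + 1)*(z + 2)*(z + 6).
Partial-fraction decomposition: -11/(20*(z + 6)) + 1/(12*(z + 2)) + 1/(5*(z + 1)) + 4/(15*(z - 4)).
Integrate each term: A/(z−a) contributes A·log|z−a|.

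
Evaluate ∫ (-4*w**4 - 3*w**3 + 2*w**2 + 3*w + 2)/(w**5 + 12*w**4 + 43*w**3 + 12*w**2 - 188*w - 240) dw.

-3*log(w - 2)/35 + 3*log(w + 2)/2 - 116*log(w + 3)/5 + 135*log(w + 4)/2 - 348*log(w + 5)/7 + C

Factor the denominator: (w - 2)*(w + 2)*(w + 3)*(w + 4)*(w + 5).
Partial-fraction decomposition: -348/(7*(w + 5)) + 135/(2*(w + 4)) - 116/(5*(w + 3)) + 3/(2*(w + 2)) - 3/(35*(w - 2)).
Integrate each term: A/(w−a) contributes A·log|w−a|.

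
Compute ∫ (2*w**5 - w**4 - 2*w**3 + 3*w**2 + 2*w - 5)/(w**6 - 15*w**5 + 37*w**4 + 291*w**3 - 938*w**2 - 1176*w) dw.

Factor the denominator: w*(w - 7)**2*(w - 6)*(w + 1)*(w + 4).
Partial-fraction decomposition: 2141/(14520*(w + 4)) - 5/(1344*(w + 1)) + 13939/(420*(w - 6)) - 11890663/(379456*(w - 7)) + 30683/(616*(w - 7)**2) + 5/(1176*w).
Integrate each term; A/(w−a) gives A·log|w−a|; A/(w−a)² gives −A/(w−a).

5*log(w)/1176 - 11890663*log(w - 7)/379456 + 13939*log(w - 6)/420 - 5*log(w + 1)/1344 + 2141*log(w + 4)/14520 - 30683/(616*w - 4312) + C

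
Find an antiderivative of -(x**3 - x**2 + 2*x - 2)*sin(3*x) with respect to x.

Use integration by parts with u = x**3 - x**2 + 2*x - 2, dv = -sin(3*x) dx, so v = cos(3*x)/3.
Apply parts 3 times (tabular method): alternate signs, differentiate u down to 0, integrate dv up.

x**3*cos(3*x)/3 - x**2*sin(3*x)/3 - x**2*cos(3*x)/3 + 2*x*sin(3*x)/9 + 4*x*cos(3*x)/9 - 4*sin(3*x)/27 - 16*cos(3*x)/27 + C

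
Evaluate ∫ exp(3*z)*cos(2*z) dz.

2*exp(3*z)*sin(2*z)/13 + 3*exp(3*z)*cos(2*z)/13 + C

Let I denote the integral. Integrate by parts with u = cos(2*z), dv = exp(3*z) dz, so v = exp(3*z)/3: I = exp(3*z)*cos(2*z)/3 + (2/3)·∫ exp(3*z)*sin(2*z) dz.
Apply parts again with u = sin(2*z), dv = exp(3*z) dz: ∫ exp(3*z)*sin(2*z) dz = exp(3*z)*sin(2*z)/3 − (2/3)·I. Substituting back brings back I: I = 2*exp(3*z)*sin(2*z)/9 + exp(3*z)*cos(2*z)/3 − (4/9)·I.
Solving for I: (1 + 4/9)·I equals the remaining terms, so I = (9/13)·(2*exp(3*z)*sin(2*z)/9 + exp(3*z)*cos(2*z)/3).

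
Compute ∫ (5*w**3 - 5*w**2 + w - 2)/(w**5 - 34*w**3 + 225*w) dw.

Factor the denominator: w*(w - 5)*(w - 3)*(w + 3)*(w + 5).
Partial-fraction decomposition: -757/(800*(w + 5)) + 185/(288*(w + 3)) - 91/(288*(w - 3)) + 503/(800*(w - 5)) - 2/(225*w).
Integrate each term: A/(w−a) contributes A·log|w−a|.

-2*log(w)/225 + 503*log(w - 5)/800 - 91*log(w - 3)/288 + 185*log(w + 3)/288 - 757*log(w + 5)/800 + C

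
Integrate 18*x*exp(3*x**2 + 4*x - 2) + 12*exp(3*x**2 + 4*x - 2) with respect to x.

3*exp(3*x**2 + 4*x - 2) + C

Let u = 3*x**2 + 4*x - 2, so du = (6*x + 4) dx.
Rewriting, the integral becomes 3·∫ e^u du = 3·e^u.
Substituting back, u = 3*x**2 + 4*x - 2.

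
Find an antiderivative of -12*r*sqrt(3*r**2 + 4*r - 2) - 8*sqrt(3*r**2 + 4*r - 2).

Let u = 3*r**2 + 4*r - 2, so du = (6*r + 4) dr.
Rewriting, the integral becomes -2·∫ √u du = -2·(2/3)u^(3/2).
Substituting back, u = 3*r**2 + 4*r - 2.

-4*(3*r**2 + 4*r - 2)**(3/2)/3 + C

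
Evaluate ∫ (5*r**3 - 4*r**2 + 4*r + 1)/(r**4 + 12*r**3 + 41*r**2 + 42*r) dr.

Factor the denominator: r*(r + 2)*(r + 3)*(r + 7).
Partial-fraction decomposition: 969/(70*(r + 7)) - 91/(6*(r + 3)) + 63/(10*(r + 2)) + 1/(42*r).
Integrate each term: A/(r−a) contributes A·log|r−a|.

log(r)/42 + 63*log(r + 2)/10 - 91*log(r + 3)/6 + 969*log(r + 7)/70 + C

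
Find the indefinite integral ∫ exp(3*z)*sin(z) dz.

Let I denote the integral. Integrate by parts with u = sin(z), dv = exp(3*z) dz, so v = exp(3*z)/3: I = exp(3*z)*sin(z)/3 − (1/3)·∫ exp(3*z)*cos(z) dz.
Apply parts again with u = cos(z), dv = exp(3*z) dz: ∫ exp(3*z)*cos(z) dz = exp(3*z)*cos(z)/3 + (1/3)·I. Substituting back brings back I: I = exp(3*z)*sin(z)/3 - exp(3*z)*cos(z)/9 − (1/9)·I.
Solving for I: (1 + 1/9)·I equals the remaining terms, so I = (9/10)·(exp(3*z)*sin(z)/3 - exp(3*z)*cos(z)/9).

3*exp(3*z)*sin(z)/10 - exp(3*z)*cos(z)/10 + C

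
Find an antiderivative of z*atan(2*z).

z**2*atan(2*z)/2 - z/4 + atan(2*z)/8 + C

Use integration by parts with u = arctan(2*z), dv = z dz.
Then du = 2/(4*z**2 + 1) dz.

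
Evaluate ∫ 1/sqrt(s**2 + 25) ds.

Substitute s = 5·tan(θ), so ds = 5·sec(θ)^2 dθ and the radical becomes sqrt(s**2 + 25) = 5·sec(θ) by the Pythagorean identity.
Integrate the resulting trig expression in θ, then back-substitute tan(θ) = s/5, sec(θ) = sqrt(s**2 + 25)/5 (absorbing any constant into C).

log(s + sqrt(s**2 + 25)) + C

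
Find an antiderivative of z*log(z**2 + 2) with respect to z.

z**2*log(z**2 + 2)/2 - z**2/2 + log(z**2 + 2) + C

Let u = z**2 + 2, so du = (2*z) dz.
The integral becomes (1/2)·∫ log(u) du; integrate by parts with u′=log(u), dv′=du.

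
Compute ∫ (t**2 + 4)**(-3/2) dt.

t/(4*sqrt(t**2 + 4)) + C

Substitute t = 2·tan(θ), so dt = 2·sec(θ)^2 dθ and the radical becomes sqrt(t**2 + 4) = 2·sec(θ) by the Pythagorean identity.
Integrate the resulting trig expression in θ, then back-substitute tan(θ) = t/2, sec(θ) = sqrt(t**2 + 4)/2 (absorbing any constant into C).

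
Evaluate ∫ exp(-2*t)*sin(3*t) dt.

-2*exp(-2*t)*sin(3*t)/13 - 3*exp(-2*t)*cos(3*t)/13 + C

Let I denote the integral. Integrate by parts with u = sin(3*t), dv = exp(-2*t) dt, so v = -exp(-2*t)/2: I = -exp(-2*t)*sin(3*t)/2 + (3/2)·∫ exp(-2*t)*cos(3*t) dt.
Apply parts again with u = cos(3*t), dv = exp(-2*t) dt: ∫ exp(-2*t)*cos(3*t) dt = -exp(-2*t)*cos(3*t)/2 − (3/2)·I. Substituting back brings back I: I = -exp(-2*t)*sin(3*t)/2 - 3*exp(-2*t)*cos(3*t)/4 − (9/4)·I.
Solving for I: (1 + 9/4)·I equals the remaining terms, so I = (4/13)·(-exp(-2*t)*sin(3*t)/2 - 3*exp(-2*t)*cos(3*t)/4).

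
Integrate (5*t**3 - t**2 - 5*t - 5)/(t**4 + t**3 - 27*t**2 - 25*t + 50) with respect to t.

57*log(t - 5)/28 + log(t - 1)/12 - 13*log(t + 2)/21 + 7*log(t + 5)/2 + C

Factor the denominator: (t - 5)*(t - 1)*(t + 2)*(t + 5).
Partial-fraction decomposition: 7/(2*(t + 5)) - 13/(21*(t + 2)) + 1/(12*(t - 1)) + 57/(28*(t - 5)).
Integrate each term: A/(t−a) contributes A·log|t−a|.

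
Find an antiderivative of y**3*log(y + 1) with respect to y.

y**4*log(y + 1)/4 - y**4/16 + y**3/12 - y**2/8 + y/4 - log(y + 1)/4 + C

Use integration by parts with u = log(y + 1), dv = y**3 dy.
Then du = 1/(y + 1) dy and v = y**4/4.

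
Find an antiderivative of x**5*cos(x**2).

x**4*sin(x**2)/2 + x**2*cos(x**2) - sin(x**2) + C

Let u = x², du = 2x dx; rewrite as (1/2)∫ u^2·cos(1u) du.
Now integrate by parts 2 times.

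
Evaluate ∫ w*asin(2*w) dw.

w**2*asin(2*w)/2 + w*sqrt(-4*w**2 + 1)/8 - asin(2*w)/16 + C

Use integration by parts with u = arcsin(2*w), dv = w dw.
Then du = 2/sqrt(-4*w**2 + 1) dw.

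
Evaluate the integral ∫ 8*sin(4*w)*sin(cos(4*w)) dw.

2*cos(cos(4*w)) + C

Let u = cos(4*w), so du = (-4*sin(4*w)) dw.
Rewriting, the integral becomes -2·∫ sin(u) du = -2·-cos(u).
Substituting back, u = cos(4*w).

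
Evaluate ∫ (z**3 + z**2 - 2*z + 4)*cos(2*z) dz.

z**3*sin(2*z)/2 + z**2*sin(2*z)/2 + 3*z**2*cos(2*z)/4 - 7*z*sin(2*z)/4 + z*cos(2*z)/2 + 7*sin(2*z)/4 - 7*cos(2*z)/8 + C

Use integration by parts with u = z**3 + z**2 - 2*z + 4, dv = cos(2*z) dz, so v = sin(2*z)/2.
Apply parts 3 times (tabular method): alternate signs, differentiate u down to 0, integrate dv up.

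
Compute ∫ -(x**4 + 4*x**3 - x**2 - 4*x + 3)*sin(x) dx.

Use integration by parts with u = x**4 + 4*x**3 - x**2 - 4*x + 3, dv = -sin(x) dx, so v = cos(x).
Apply parts 4 times (tabular method): alternate signs, differentiate u down to 0, integrate dv up.

x**4*cos(x) - 4*x**3*sin(x) + 4*x**3*cos(x) - 12*x**2*sin(x) - 13*x**2*cos(x) + 26*x*sin(x) - 28*x*cos(x) + 28*sin(x) + 29*cos(x) + C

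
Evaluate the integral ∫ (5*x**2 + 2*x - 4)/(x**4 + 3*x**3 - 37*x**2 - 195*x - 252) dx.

Factor the denominator: (x - 7)*(x + 3)**2*(x + 4).
Partial-fraction decomposition: -68/(11*(x + 4)) + 119/(20*(x + 3)) - 7/(2*(x + 3)**2) + 51/(220*(x - 7)).
Integrate each term; A/(x−a) gives A·log|x−a|; A/(x−a)² gives −A/(x−a).

51*log(x - 7)/220 + 119*log(x + 3)/20 - 68*log(x + 4)/11 + 7/(2*x + 6) + C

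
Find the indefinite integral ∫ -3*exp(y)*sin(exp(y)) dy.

Let u = exp(y), so du = (exp(y)) dy.
Rewriting, the integral becomes -3·∫ sin(u) du = -3·-cos(u).
Substituting back, u = exp(y).

3*cos(exp(y)) + C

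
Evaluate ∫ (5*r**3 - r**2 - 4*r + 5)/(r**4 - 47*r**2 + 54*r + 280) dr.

195*log(r - 5)/28 - 293*log(r - 4)/66 - 31*log(r + 2)/210 + 577*log(r + 7)/220 + C

Factor the denominator: (r - 5)*(r - 4)*(r + 2)*(r + 7).
Partial-fraction decomposition: 577/(220*(r + 7)) - 31/(210*(r + 2)) - 293/(66*(r - 4)) + 195/(28*(r - 5)).
Integrate each term: A/(r−a) contributes A·log|r−a|.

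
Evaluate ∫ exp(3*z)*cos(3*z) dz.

Let I denote the integral. Integrate by parts with u = cos(3*z), dv = exp(3*z) dz, so v = exp(3*z)/3: I = exp(3*z)*cos(3*z)/3 + ∫ exp(3*z)*sin(3*z) dz.
Apply parts again with u = sin(3*z), dv = exp(3*z) dz: ∫ exp(3*z)*sin(3*z) dz = exp(3*z)*sin(3*z)/3 − I. Substituting back brings back I: I = exp(3*z)*sin(3*z)/3 + exp(3*z)*cos(3*z)/3 − I.
Solving for I: (1 + 1)·I equals the remaining terms, so I = (1/2)·(exp(3*z)*sin(3*z)/3 + exp(3*z)*cos(3*z)/3).

exp(3*z)*sin(3*z)/6 + exp(3*z)*cos(3*z)/6 + C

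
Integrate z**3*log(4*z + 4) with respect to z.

z**4*log(4*z + 4)/4 - z**4/16 + z**3/12 - z**2/8 + z/4 - log(z + 1)/4 + C

Use integration by parts with u = log(4*z + 4), dv = z**3 dz.
Then du = 4/(4*z + 4) dz and v = z**4/4.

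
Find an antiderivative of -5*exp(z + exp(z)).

Let u = exp(z), so du = (exp(z)) dz.
Rewriting, the integral becomes -5·∫ e^u du = -5·e^u.
Substituting back, u = exp(z).

-5*exp(exp(z)) + C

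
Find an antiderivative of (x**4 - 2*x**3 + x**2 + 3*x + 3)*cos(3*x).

x**4*sin(3*x)/3 - 2*x**3*sin(3*x)/3 + 4*x**3*cos(3*x)/9 - x**2*sin(3*x)/9 - 2*x**2*cos(3*x)/3 + 13*x*sin(3*x)/9 - 2*x*cos(3*x)/27 + 83*sin(3*x)/81 + 13*cos(3*x)/27 + C

Use integration by parts with u = x**4 - 2*x**3 + x**2 + 3*x + 3, dv = cos(3*x) dx, so v = sin(3*x)/3.
Apply parts 4 times (tabular method): alternate signs, differentiate u down to 0, integrate dv up.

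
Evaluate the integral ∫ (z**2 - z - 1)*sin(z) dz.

Use integration by parts with u = z**2 - z - 1, dv = sin(z) dz, so v = -cos(z).
Apply parts 2 times (tabular method): alternate signs, differentiate u down to 0, integrate dv up.

-z**2*cos(z) + 2*z*sin(z) + z*cos(z) - sin(z) + 3*cos(z) + C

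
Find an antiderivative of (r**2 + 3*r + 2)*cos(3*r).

r**2*sin(3*r)/3 + r*sin(3*r) + 2*r*cos(3*r)/9 + 16*sin(3*r)/27 + cos(3*r)/3 + C

Use integration by parts with u = r**2 + 3*r + 2, dv = cos(3*r) dr, so v = sin(3*r)/3.
Apply parts 2 times (tabular method): alternate signs, differentiate u down to 0, integrate dv up.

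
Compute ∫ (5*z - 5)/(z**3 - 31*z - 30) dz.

25*log(z - 6)/77 + 5*log(z + 1)/14 - 15*log(z + 5)/22 + C

Factor the denominator: (z - 6)*(z + 1)*(z + 5).
Partial-fraction decomposition: -15/(22*(z + 5)) + 5/(14*(z + 1)) + 25/(77*(z - 6)).
Integrate each term: A/(z−a) contributes A·log|z−a|.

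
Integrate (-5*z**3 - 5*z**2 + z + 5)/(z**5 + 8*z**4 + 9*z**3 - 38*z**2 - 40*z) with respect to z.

-log(z)/8 - 53*log(z - 2)/252 + log(z + 1)/9 - 241*log(z + 4)/72 + 25*log(z + 5)/7 + C

Factor the denominator: z*(z - 2)*(z + 1)*(z + 4)*(z + 5).
Partial-fraction decomposition: 25/(7*(z + 5)) - 241/(72*(z + 4)) + 1/(9*(z + 1)) - 53/(252*(z - 2)) - 1/(8*z).
Integrate each term: A/(z−a) contributes A·log|z−a|.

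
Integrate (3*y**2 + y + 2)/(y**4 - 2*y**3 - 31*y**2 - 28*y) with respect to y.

Factor the denominator: y*(y - 7)*(y + 1)*(y + 4).
Partial-fraction decomposition: -23/(66*(y + 4)) + 1/(6*(y + 1)) + 39/(154*(y - 7)) - 1/(14*y).
Integrate each term: A/(y−a) contributes A·log|y−a|.

-log(y)/14 + 39*log(y - 7)/154 + log(y + 1)/6 - 23*log(y + 4)/66 + C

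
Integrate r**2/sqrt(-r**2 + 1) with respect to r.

-r*sqrt(-r**2 + 1)/2 + asin(r)/2 + C

Substitute r = sin(θ), so dr = cos(θ) dθ and the radical becomes sqrt(-r**2 + 1) = cos(θ) by the Pythagorean identity.
Integrate the resulting trig expression in θ, then back-substitute θ = asin(r), sin(θ) = r, cos(θ) = sqrt(-r**2 + 1) (absorbing any constant into C).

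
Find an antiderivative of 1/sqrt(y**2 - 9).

log(y + sqrt(y**2 - 9)) + C

Substitute y = 3·sec(θ), so dy = 3·sec(θ)*tan(θ) dθ and the radical becomes sqrt(y**2 - 9) = 3·tan(θ) by the Pythagorean identity.
Integrate the resulting trig expression in θ, then back-substitute sec(θ) = y/3, tan(θ) = sqrt(y**2 - 9)/3 (absorbing any constant into C).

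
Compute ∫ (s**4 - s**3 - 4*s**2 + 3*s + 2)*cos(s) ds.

Use integration by parts with u = s**4 - s**3 - 4*s**2 + 3*s + 2, dv = cos(s) ds, so v = sin(s).
Apply parts 4 times (tabular method): alternate signs, differentiate u down to 0, integrate dv up.

s**4*sin(s) - s**3*sin(s) + 4*s**3*cos(s) - 16*s**2*sin(s) - 3*s**2*cos(s) + 9*s*sin(s) - 32*s*cos(s) + 34*sin(s) + 9*cos(s) + C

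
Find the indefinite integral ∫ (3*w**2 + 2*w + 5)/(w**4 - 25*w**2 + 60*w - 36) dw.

19*log(w - 3)/9 - 21*log(w - 2)/8 + 5*log(w - 1)/7 - 101*log(w + 6)/504 + C

Factor the denominator: (w - 3)*(w - 2)*(w - 1)*(w + 6).
Partial-fraction decomposition: -101/(504*(w + 6)) + 5/(7*(w - 1)) - 21/(8*(w - 2)) + 19/(9*(w - 3)).
Integrate each term: A/(w−a) contributes A·log|w−a|.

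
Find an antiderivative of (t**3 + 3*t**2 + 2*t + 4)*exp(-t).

(-t**3 - 6*t**2 - 14*t - 18)*exp(-t) + C

Use integration by parts with u = t**3 + 3*t**2 + 2*t + 4, dv = exp(-t) dt, so v = -exp(-t).
Apply parts 3 times (tabular method): alternate signs, differentiate u down to 0, integrate dv up.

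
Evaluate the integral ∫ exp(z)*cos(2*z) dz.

Let I denote the integral. Integrate by parts with u = cos(2*z), dv = exp(z) dz, so v = exp(z): I = exp(z)*cos(2*z) + 2·∫ exp(z)*sin(2*z) dz.
Apply parts again with u = sin(2*z), dv = exp(z) dz: ∫ exp(z)*sin(2*z) dz = exp(z)*sin(2*z) − 2·I. Substituting back brings back I: I = 2*exp(z)*sin(2*z) + exp(z)*cos(2*z) − 4·I.
Solving for I: (1 + 4)·I equals the remaining terms, so I = (1/5)·(2*exp(z)*sin(2*z) + exp(z)*cos(2*z)).

2*exp(z)*sin(2*z)/5 + exp(z)*cos(2*z)/5 + C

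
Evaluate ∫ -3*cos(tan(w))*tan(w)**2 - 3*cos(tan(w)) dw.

-3*sin(tan(w)) + C

Let u = tan(w), so du = (tan(w)**2 + 1) dw.
Rewriting, the integral becomes -3·∫ cos(u) du = -3·sin(u).
Substituting back, u = tan(w).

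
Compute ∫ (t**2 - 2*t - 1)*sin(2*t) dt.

-t**2*cos(2*t)/2 + t*sin(2*t)/2 + t*cos(2*t) - sin(2*t)/2 + 3*cos(2*t)/4 + C

Use integration by parts with u = t**2 - 2*t - 1, dv = sin(2*t) dt, so v = -cos(2*t)/2.
Apply parts 2 times (tabular method): alternate signs, differentiate u down to 0, integrate dv up.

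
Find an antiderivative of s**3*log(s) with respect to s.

Use integration by parts with u = log(s), dv = s**3 ds.
Then du = 1/s ds and v = s**4/4.

s**4*log(s)/4 - s**4/16 + C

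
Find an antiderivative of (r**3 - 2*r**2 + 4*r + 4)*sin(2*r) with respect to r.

Use integration by parts with u = r**3 - 2*r**2 + 4*r + 4, dv = sin(2*r) dr, so v = -cos(2*r)/2.
Apply parts 3 times (tabular method): alternate signs, differentiate u down to 0, integrate dv up.

-r**3*cos(2*r)/2 + 3*r**2*sin(2*r)/4 + r**2*cos(2*r) - r*sin(2*r) - 5*r*cos(2*r)/4 + 5*sin(2*r)/8 - 5*cos(2*r)/2 + C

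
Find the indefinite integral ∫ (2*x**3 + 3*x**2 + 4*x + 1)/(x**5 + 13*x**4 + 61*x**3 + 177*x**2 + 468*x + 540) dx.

-11*log(x + 2)/156 + 97*log(x + 5)/51 - 347*log(x + 6)/180 + 479*log(x**2 + 9)/9945 - 656*atan(x/3)/9945 + C

Factor the denominator: (x + 2)*(x + 5)*(x + 6)*(x**2 + 9).
Partial-fraction decomposition: 2*(479*x - 984)/(9945*(x**2 + 9)) - 347/(180*(x + 6)) + 97/(51*(x + 5)) - 11/(156*(x + 2)).
Integrate each term; A/(x−a) gives A·log|x−a|; the (Bx+D)/(x²+p²) term gives a log and an atan.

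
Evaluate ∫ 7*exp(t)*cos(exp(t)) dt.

7*sin(exp(t)) + C

Let u = exp(t), so du = (exp(t)) dt.
Rewriting, the integral becomes 7·∫ cos(u) du = 7·sin(u).
Substituting back, u = exp(t).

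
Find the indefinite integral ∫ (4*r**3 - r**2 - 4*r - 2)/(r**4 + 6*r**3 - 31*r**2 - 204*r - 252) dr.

Factor the denominator: (r - 6)*(r + 2)*(r + 3)*(r + 7).
Partial-fraction decomposition: 279/(52*(r + 7)) - 107/(36*(r + 3)) + 3/(4*(r + 2)) + 401/(468*(r - 6)).
Integrate each term: A/(r−a) contributes A·log|r−a|.

401*log(r - 6)/468 + 3*log(r + 2)/4 - 107*log(r + 3)/36 + 279*log(r + 7)/52 + C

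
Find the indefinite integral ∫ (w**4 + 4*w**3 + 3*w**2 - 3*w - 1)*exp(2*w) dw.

(2*w**4 + 4*w**3 - 6*w + 1)*exp(2*w)/4 + C

Use integration by parts with u = w**4 + 4*w**3 + 3*w**2 - 3*w - 1, dv = exp(2*w) dw, so v = exp(2*w)/2.
Apply parts 4 times (tabular method): alternate signs, differentiate u down to 0, integrate dv up.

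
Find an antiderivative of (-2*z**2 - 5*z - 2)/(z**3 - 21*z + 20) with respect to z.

Factor the denominator: (z - 4)*(z - 1)*(z + 5).
Partial-fraction decomposition: -1/(2*(z + 5)) + 1/(2*(z - 1)) - 2/(z - 4).
Integrate each term: A/(z−a) contributes A·log|z−a|.

-2*log(z - 4) + log(z - 1)/2 - log(z + 5)/2 + C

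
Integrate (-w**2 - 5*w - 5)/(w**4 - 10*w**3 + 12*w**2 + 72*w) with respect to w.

-5*log(w)/72 + 89*log(w - 6)/1152 - log(w + 2)/128 + 71/(48*w - 288) + C

Factor the denominator: w*(w - 6)**2*(w + 2).
Partial-fraction decomposition: -1/(128*(w + 2)) + 89/(1152*(w - 6)) - 71/(48*(w - 6)**2) - 5/(72*w).
Integrate each term; A/(w−a) gives A·log|w−a|; A/(w−a)² gives −A/(w−a).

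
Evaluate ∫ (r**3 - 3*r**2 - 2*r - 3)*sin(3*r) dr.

-r**3*cos(3*r)/3 + r**2*sin(3*r)/3 + r**2*cos(3*r) - 2*r*sin(3*r)/3 + 8*r*cos(3*r)/9 - 8*sin(3*r)/27 + 7*cos(3*r)/9 + C

Use integration by parts with u = r**3 - 3*r**2 - 2*r - 3, dv = sin(3*r) dr, so v = -cos(3*r)/3.
Apply parts 3 times (tabular method): alternate signs, differentiate u down to 0, integrate dv up.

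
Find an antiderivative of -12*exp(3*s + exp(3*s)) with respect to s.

Let u = exp(3*s), so du = (3*exp(3*s)) ds.
Rewriting, the integral becomes -4·∫ e^u du = -4·e^u.
Substituting back, u = exp(3*s).

-4*exp(exp(3*s)) + C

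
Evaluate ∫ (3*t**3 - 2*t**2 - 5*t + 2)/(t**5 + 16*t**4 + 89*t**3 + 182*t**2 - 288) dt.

Factor the denominator: (t - 1)*(t + 3)*(t + 4)**2*(t + 6).
Partial-fraction decomposition: -172/(21*(t + 6)) + 34/(25*(t + 4)) - 101/(5*(t + 4)**2) + 41/(6*(t + 3)) - 1/(350*(t - 1)).
Integrate each term; A/(t−a) gives A·log|t−a|; A/(t−a)² gives −A/(t−a).

-log(t - 1)/350 + 41*log(t + 3)/6 + 34*log(t + 4)/25 - 172*log(t + 6)/21 + 101/(5*t + 20) + C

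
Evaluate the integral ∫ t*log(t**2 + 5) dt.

t**2*log(t**2 + 5)/2 - t**2/2 + 5*log(t**2 + 5)/2 + C

Let u = t**2 + 5, so du = (2*t) dt.
The integral becomes (1/2)·∫ log(u) du; integrate by parts with u′=log(u), dv′=du.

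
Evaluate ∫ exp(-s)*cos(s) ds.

exp(-s)*sin(s)/2 - exp(-s)*cos(s)/2 + C

Let I denote the integral. Integrate by parts with u = cos(s), dv = exp(-s) ds, so v = -exp(-s): I = -exp(-s)*cos(s) − ∫ exp(-s)*sin(s) ds.
Apply parts again with u = sin(s), dv = exp(-s) ds: ∫ exp(-s)*sin(s) ds = -exp(-s)*sin(s) + I. Substituting back brings back I: I = exp(-s)*sin(s) - exp(-s)*cos(s) − I.
Solving for I: (1 + 1)·I equals the remaining terms, so I = (1/2)·(exp(-s)*sin(s) - exp(-s)*cos(s)).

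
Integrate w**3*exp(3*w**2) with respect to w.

Let u = w², du = 2w dw; rewrite as (1/2)∫ u^1·exp(3u) du.
Now integrate by parts 1 time.

(3*w**2 - 1)*exp(3*w**2)/18 + C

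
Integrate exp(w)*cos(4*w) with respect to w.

4*exp(w)*sin(4*w)/17 + exp(w)*cos(4*w)/17 + C

Let I denote the integral. Integrate by parts with u = cos(4*w), dv = exp(w) dw, so v = exp(w): I = exp(w)*cos(4*w) + 4·∫ exp(w)*sin(4*w) dw.
Apply parts again with u = sin(4*w), dv = exp(w) dw: ∫ exp(w)*sin(4*w) dw = exp(w)*sin(4*w) − 4·I. Substituting back brings back I: I = 4*exp(w)*sin(4*w) + exp(w)*cos(4*w) − 16·I.
Solving for I: (1 + 16)·I equals the remaining terms, so I = (1/17)·(4*exp(w)*sin(4*w) + exp(w)*cos(4*w)).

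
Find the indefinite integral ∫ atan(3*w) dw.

Use integration by parts with u = arctan(3*w), dv = dw.
Then du = 3/(9*w**2 + 1) dw.

w*atan(3*w) - log(9*w**2 + 1)/6 + C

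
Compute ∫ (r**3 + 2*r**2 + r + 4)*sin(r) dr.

Use integration by parts with u = r**3 + 2*r**2 + r + 4, dv = sin(r) dr, so v = -cos(r).
Apply parts 3 times (tabular method): alternate signs, differentiate u down to 0, integrate dv up.

-r**3*cos(r) + 3*r**2*sin(r) - 2*r**2*cos(r) + 4*r*sin(r) + 5*r*cos(r) - 5*sin(r) + C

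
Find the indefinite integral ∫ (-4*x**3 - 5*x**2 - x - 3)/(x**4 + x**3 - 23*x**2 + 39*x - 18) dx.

-53*log(x - 3)/12 + 387*log(x - 1)/196 - 229*log(x + 6)/147 - 13/(14*x - 14) + C

Factor the denominator: (x - 3)*(x - 1)**2*(x + 6).
Partial-fraction decomposition: -229/(147*(x + 6)) + 387/(196*(x - 1)) + 13/(14*(x - 1)**2) - 53/(12*(x - 3)).
Integrate each term; A/(x−a) gives A·log|x−a|; A/(x−a)² gives −A/(x−a).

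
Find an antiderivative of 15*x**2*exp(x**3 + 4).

5*exp(x**3 + 4) + C

Let u = x**3 + 4, so du = (3*x**2) dx.
Rewriting, the integral becomes 5·∫ e^u du = 5·e^u.
Substituting back, u = x**3 + 4.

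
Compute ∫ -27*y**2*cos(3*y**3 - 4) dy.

Let u = 3*y**3 - 4, so du = (9*y**2) dy.
Rewriting, the integral becomes -3·∫ cos(u) du = -3·sin(u).
Substituting back, u = 3*y**3 - 4.

-3*sin(3*y**3 - 4) + C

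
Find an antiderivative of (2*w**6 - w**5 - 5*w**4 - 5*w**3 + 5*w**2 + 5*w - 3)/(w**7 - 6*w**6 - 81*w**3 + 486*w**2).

log(w)/108 + 8687*log(w - 6)/4860 - 61*log(w - 3)/243 + log(w + 3)/6 + 233*log(w**2 + 9)/1620 + 1243*atan(w/3)/2430 + 1/(162*w) + C

Factor the denominator: w**2*(w - 6)*(w - 3)*(w + 3)*(w**2 + 9).
Partial-fraction decomposition: (233*w + 1243)/(810*(w**2 + 9)) + 1/(6*(w + 3)) - 61/(243*(w - 3)) + 8687/(4860*(w - 6)) + 1/(108*w) - 1/(162*w**2).
Integrate each term; A/(w−a) gives A·log|w−a|; the (Bw+D)/(w²+p²) term gives a log and an atan.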